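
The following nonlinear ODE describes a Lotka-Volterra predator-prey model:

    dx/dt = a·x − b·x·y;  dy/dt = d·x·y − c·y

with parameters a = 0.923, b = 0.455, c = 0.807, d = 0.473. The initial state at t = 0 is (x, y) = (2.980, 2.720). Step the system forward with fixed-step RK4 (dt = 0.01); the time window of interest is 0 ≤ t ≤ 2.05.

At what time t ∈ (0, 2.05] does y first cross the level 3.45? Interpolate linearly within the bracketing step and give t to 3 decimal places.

t=0.000: state=(2.980, 2.720)
step 1 (dt=0.01): k1=(-0.938, 1.639), k2=(-0.947, 1.638), k3=(-0.947, 1.638), k4=(-0.957, 1.637); state += dt/6·(k1+2k2+2k3+k4)
t=0.010: state=(2.971, 2.736)
t=0.020: state=(2.961, 2.753)
t=0.030: state=(2.951, 2.769)
continuing one RK4 step at a time; state shown every 10 steps (Δt=0.1):
t=0.100: state=(2.877, 2.882)
t=0.200: state=(2.758, 3.038)
t=0.300: state=(2.625, 3.183)
t=0.400: state=(2.483, 3.313)
t=0.500: state=(2.336, 3.425)
t=0.520: state=(2.306, 3.445)
next step: t=0.530: state=(2.291, 3.455) — y has crossed 3.45
linear interpolation between t=0.520 (3.44534) and t=0.530 (3.45501) → t≈0.525

t = 0.525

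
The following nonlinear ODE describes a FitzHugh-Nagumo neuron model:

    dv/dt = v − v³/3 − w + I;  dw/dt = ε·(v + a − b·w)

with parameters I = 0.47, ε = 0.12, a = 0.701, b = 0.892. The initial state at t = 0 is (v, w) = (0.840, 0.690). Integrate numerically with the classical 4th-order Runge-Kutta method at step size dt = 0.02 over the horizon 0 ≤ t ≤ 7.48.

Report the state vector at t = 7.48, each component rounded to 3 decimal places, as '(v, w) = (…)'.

(v, w) = (0.331, 1.379)

t=0.000: state=(0.840, 0.690)
step 1 (dt=0.02): k1=(0.422, 0.111), k2=(0.423, 0.111), k3=(0.423, 0.111), k4=(0.423, 0.112); state += dt/6·(k1+2k2+2k3+k4)
t=0.020: state=(0.848, 0.692)
t=0.040: state=(0.857, 0.694)
t=0.060: state=(0.865, 0.697)
continuing one RK4 step at a time; state shown every 25 steps (Δt=0.5):
t=0.500: state=(1.045, 0.750)
t=1.000: state=(1.211, 0.818)
t=1.500: state=(1.313, 0.891)
t=2.000: state=(1.354, 0.963)
t=2.500: state=(1.352, 1.033)
t=3.000: state=(1.323, 1.099)
t=3.500: state=(1.277, 1.158)
t=4.000: state=(1.219, 1.212)
t=4.500: state=(1.151, 1.259)
t=5.000: state=(1.072, 1.299)
t=5.500: state=(0.981, 1.333)
t=6.000: state=(0.874, 1.358)
t=6.500: state=(0.741, 1.376)
t=7.000: state=(0.566, 1.383)
t=7.480: state=(0.331, 1.379)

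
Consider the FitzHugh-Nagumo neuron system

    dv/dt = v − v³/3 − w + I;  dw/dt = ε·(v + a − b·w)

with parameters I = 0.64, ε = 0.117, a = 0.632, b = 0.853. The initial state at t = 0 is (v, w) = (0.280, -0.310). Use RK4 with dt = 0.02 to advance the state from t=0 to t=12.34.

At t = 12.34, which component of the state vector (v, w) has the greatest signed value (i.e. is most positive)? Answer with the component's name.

t=0.000: state=(0.280, -0.310)
step 1 (dt=0.02): k1=(1.223, 0.138), k2=(1.233, 0.139), k3=(1.233, 0.139), k4=(1.242, 0.140); state += dt/6·(k1+2k2+2k3+k4)
t=0.020: state=(0.305, -0.307)
t=0.040: state=(0.330, -0.304)
t=0.060: state=(0.355, -0.302)
continuing one RK4 step at a time; state shown every 25 steps (Δt=0.5):
t=0.500: state=(0.992, -0.223)
t=1.000: state=(1.639, -0.099)
t=1.500: state=(1.898, 0.044)
t=2.000: state=(1.933, 0.188)
t=2.500: state=(1.904, 0.324)
t=3.000: state=(1.859, 0.452)
t=3.500: state=(1.811, 0.571)
t=4.000: state=(1.761, 0.681)
t=4.500: state=(1.711, 0.783)
t=5.000: state=(1.660, 0.877)
t=5.500: state=(1.609, 0.964)
t=6.000: state=(1.557, 1.043)
t=6.500: state=(1.504, 1.116)
t=7.000: state=(1.451, 1.182)
t=7.500: state=(1.395, 1.242)
t=8.000: state=(1.339, 1.295)
t=8.500: state=(1.279, 1.343)
t=9.000: state=(1.217, 1.385)
t=9.500: state=(1.150, 1.421)
t=10.000: state=(1.078, 1.452)
t=10.500: state=(0.998, 1.476)
t=11.000: state=(0.907, 1.495)
t=11.500: state=(0.799, 1.507)
t=12.000: state=(0.665, 1.512)
t=12.340: state=(0.550, 1.510)
compare at T: v=0.550, w=1.510

largest component: w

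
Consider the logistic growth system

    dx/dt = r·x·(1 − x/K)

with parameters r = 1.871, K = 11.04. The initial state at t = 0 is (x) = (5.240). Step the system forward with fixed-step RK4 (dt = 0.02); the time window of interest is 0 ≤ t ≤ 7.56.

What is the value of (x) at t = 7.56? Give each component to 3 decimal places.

(x) = (11.040)

t=0.000: state=(5.240)
step 1 (dt=0.02): k1=(5.151), k2=(5.155), k3=(5.155), k4=(5.159); state += dt/6·(k1+2k2+2k3+k4)
t=0.020: state=(5.343)
t=0.040: state=(5.446)
t=0.060: state=(5.550)
continuing one RK4 step at a time; state shown every 25 steps (Δt=0.5):
t=0.500: state=(7.697)
t=1.000: state=(9.432)
t=1.500: state=(10.348)
t=2.000: state=(10.758)
t=2.500: state=(10.927)
t=3.000: state=(10.996)
t=3.500: state=(11.023)
t=4.000: state=(11.033)
t=4.500: state=(11.037)
t=5.000: state=(11.039)
t=5.500: state=(11.040)
t=6.000: state=(11.040)
t=6.500: state=(11.040)
t=7.000: state=(11.040)
t=7.500: state=(11.040)
t=7.560: state=(11.040)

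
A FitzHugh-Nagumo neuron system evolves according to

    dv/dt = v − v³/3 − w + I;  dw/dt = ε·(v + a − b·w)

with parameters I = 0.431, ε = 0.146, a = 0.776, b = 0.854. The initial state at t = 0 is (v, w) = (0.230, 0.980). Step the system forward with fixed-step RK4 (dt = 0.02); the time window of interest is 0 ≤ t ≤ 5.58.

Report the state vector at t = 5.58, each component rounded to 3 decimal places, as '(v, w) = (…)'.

t=0.000: state=(0.230, 0.980)
step 1 (dt=0.02): k1=(-0.323, 0.025), k2=(-0.326, 0.024), k3=(-0.326, 0.024), k4=(-0.330, 0.024); state += dt/6·(k1+2k2+2k3+k4)
t=0.020: state=(0.223, 0.980)
t=0.040: state=(0.217, 0.981)
t=0.060: state=(0.210, 0.981)
continuing one RK4 step at a time; state shown every 10 steps (Δt=0.2):
t=0.200: state=(0.158, 0.984)
t=0.400: state=(0.071, 0.985)
t=0.600: state=(-0.036, 0.984)
t=0.800: state=(-0.166, 0.979)
t=1.000: state=(-0.323, 0.971)
t=1.200: state=(-0.507, 0.957)
t=1.400: state=(-0.717, 0.938)
t=1.600: state=(-0.943, 0.914)
t=1.800: state=(-1.168, 0.883)
t=2.000: state=(-1.371, 0.847)
t=2.200: state=(-1.535, 0.806)
t=2.400: state=(-1.653, 0.763)
t=2.600: state=(-1.729, 0.718)
t=2.800: state=(-1.773, 0.672)
t=3.000: state=(-1.795, 0.626)
t=3.200: state=(-1.801, 0.581)
t=3.400: state=(-1.798, 0.537)
t=3.600: state=(-1.789, 0.495)
t=3.800: state=(-1.776, 0.454)
t=4.000: state=(-1.761, 0.414)
t=4.200: state=(-1.745, 0.375)
t=4.400: state=(-1.729, 0.338)
t=4.600: state=(-1.711, 0.303)
t=4.800: state=(-1.694, 0.269)
t=5.000: state=(-1.676, 0.236)
t=5.200: state=(-1.658, 0.204)
t=5.400: state=(-1.641, 0.174)
t=5.580: state=(-1.625, 0.148)

(v, w) = (-1.625, 0.148)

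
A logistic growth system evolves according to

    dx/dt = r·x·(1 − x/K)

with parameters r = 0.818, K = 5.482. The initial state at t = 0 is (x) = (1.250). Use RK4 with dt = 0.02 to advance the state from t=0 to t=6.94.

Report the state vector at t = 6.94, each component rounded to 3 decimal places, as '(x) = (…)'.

t=0.000: state=(1.250)
step 1 (dt=0.02): k1=(0.789), k2=(0.793), k3=(0.793), k4=(0.796); state += dt/6·(k1+2k2+2k3+k4)
t=0.020: state=(1.266)
t=0.040: state=(1.282)
t=0.060: state=(1.298)
continuing one RK4 step at a time; state shown every 25 steps (Δt=0.5):
t=0.500: state=(1.687)
t=1.000: state=(2.198)
t=1.500: state=(2.751)
t=2.000: state=(3.304)
t=2.500: state=(3.812)
t=3.000: state=(4.246)
t=3.500: state=(4.594)
t=4.000: state=(4.858)
t=4.500: state=(5.051)
t=5.000: state=(5.188)
t=5.500: state=(5.283)
t=6.000: state=(5.348)
t=6.500: state=(5.392)
t=6.940: state=(5.419)

(x) = (5.419)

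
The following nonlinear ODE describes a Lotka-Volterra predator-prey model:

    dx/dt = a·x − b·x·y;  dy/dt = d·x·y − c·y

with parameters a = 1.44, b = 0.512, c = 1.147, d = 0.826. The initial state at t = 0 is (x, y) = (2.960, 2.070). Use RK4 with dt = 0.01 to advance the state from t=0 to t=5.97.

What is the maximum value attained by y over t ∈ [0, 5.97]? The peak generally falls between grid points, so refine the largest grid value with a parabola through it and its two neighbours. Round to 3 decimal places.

t=0.000: state=(2.960, 2.070)
step 1 (dt=0.01): k1=(1.125, 2.687), k2=(1.107, 2.714), k3=(1.107, 2.714), k4=(1.088, 2.741); state += dt/6·(k1+2k2+2k3+k4)
t=0.010: state=(2.971, 2.097)
t=0.020: state=(2.982, 2.125)
t=0.030: state=(2.992, 2.153)
continuing one RK4 step at a time; state shown every 20 steps (Δt=0.2):
t=0.200: state=(3.095, 2.721)
t=0.400: state=(2.993, 3.590)
t=0.600: state=(2.630, 4.556)
t=0.800: state=(2.106, 5.362)
t=1.000: state=(1.582, 5.775)
t=1.200: state=(1.165, 5.751)
t=1.400: state=(0.876, 5.403)
t=1.600: state=(0.690, 4.883)
t=1.800: state=(0.575, 4.305)
t=2.000: state=(0.508, 3.741)
t=2.200: state=(0.474, 3.224)
t=2.400: state=(0.466, 2.769)
t=2.600: state=(0.477, 2.379)
t=2.800: state=(0.508, 2.051)
t=3.000: state=(0.557, 1.780)
t=3.200: state=(0.626, 1.560)
t=3.400: state=(0.719, 1.386)
t=3.600: state=(0.838, 1.252)
t=3.800: state=(0.988, 1.157)
t=4.000: state=(1.174, 1.099)
t=4.200: state=(1.401, 1.080)
t=4.400: state=(1.672, 1.106)
t=4.600: state=(1.983, 1.189)
t=4.800: state=(2.325, 1.349)
t=5.000: state=(2.667, 1.620)
t=5.200: state=(2.952, 2.051)
t=5.400: state=(3.094, 2.694)
t=5.600: state=(3.001, 3.557)
t=5.800: state=(2.647, 4.523)
t=5.970: state=(2.208, 5.238)
largest grid value and its neighbours: y(1.080)=5.81390, y(1.090)=5.81391, y(1.100)=5.81290
parabola through these three points peaks at t≈1.085 with y≈5.81403

max y = 5.814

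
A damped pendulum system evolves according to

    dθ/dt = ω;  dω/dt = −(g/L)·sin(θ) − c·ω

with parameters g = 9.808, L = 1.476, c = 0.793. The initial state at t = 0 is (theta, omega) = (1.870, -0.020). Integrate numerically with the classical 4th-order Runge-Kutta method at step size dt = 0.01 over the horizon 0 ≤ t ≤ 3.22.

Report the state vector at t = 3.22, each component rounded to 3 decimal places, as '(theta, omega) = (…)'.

(theta, omega) = (0.266, -1.144)

t=0.000: state=(1.870, -0.020)
step 1 (dt=0.01): k1=(-0.020, -6.334), k2=(-0.052, -6.309), k3=(-0.052, -6.309), k4=(-0.083, -6.285); state += dt/6·(k1+2k2+2k3+k4)
t=0.010: state=(1.869, -0.083)
t=0.020: state=(1.868, -0.146)
t=0.030: state=(1.867, -0.208)
continuing one RK4 step at a time; state shown every 20 steps (Δt=0.2):
t=0.200: state=(1.745, -1.206)
t=0.400: state=(1.397, -2.251)
t=0.600: state=(0.862, -3.022)
t=0.800: state=(0.228, -3.200)
t=1.000: state=(-0.366, -2.625)
t=1.200: state=(-0.789, -1.550)
t=1.400: state=(-0.979, -0.357)
t=1.600: state=(-0.940, 0.714)
t=1.800: state=(-0.711, 1.519)
t=2.000: state=(-0.359, 1.922)
t=2.200: state=(0.025, 1.835)
t=2.400: state=(0.346, 1.325)
t=2.600: state=(0.540, 0.588)
t=2.800: state=(0.581, -0.164)
t=3.000: state=(0.484, -0.773)
t=3.200: state=(0.289, -1.125)
t=3.220: state=(0.266, -1.144)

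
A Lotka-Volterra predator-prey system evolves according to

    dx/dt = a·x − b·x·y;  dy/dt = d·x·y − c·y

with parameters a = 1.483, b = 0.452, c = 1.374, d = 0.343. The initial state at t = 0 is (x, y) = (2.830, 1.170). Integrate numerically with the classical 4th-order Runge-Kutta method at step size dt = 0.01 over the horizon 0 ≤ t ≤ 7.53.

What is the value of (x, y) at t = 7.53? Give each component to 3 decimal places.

(x, y) = (1.724, 5.696)

t=0.000: state=(2.830, 1.170)
step 1 (dt=0.01): k1=(2.700, -0.472), k2=(2.716, -0.466), k3=(2.716, -0.465), k4=(2.732, -0.459); state += dt/6·(k1+2k2+2k3+k4)
t=0.010: state=(2.857, 1.165)
t=0.020: state=(2.885, 1.161)
t=0.030: state=(2.912, 1.156)
continuing one RK4 step at a time; state shown every 25 steps (Δt=0.25):
t=0.250: state=(3.611, 1.092)
t=0.500: state=(4.626, 1.101)
t=0.750: state=(5.885, 1.223)
t=1.000: state=(7.316, 1.527)
t=1.250: state=(8.644, 2.152)
t=1.500: state=(9.251, 3.315)
t=1.750: state=(8.380, 5.068)
t=2.000: state=(6.189, 6.749)
t=2.250: state=(3.988, 7.374)
t=2.500: state=(2.561, 6.886)
t=2.750: state=(1.801, 5.867)
t=3.000: state=(1.431, 4.770)
t=3.250: state=(1.280, 3.796)
t=3.500: state=(1.265, 3.001)
t=3.750: state=(1.355, 2.380)
t=4.000: state=(1.542, 1.910)
t=4.250: state=(1.838, 1.565)
t=4.500: state=(2.265, 1.322)
t=4.750: state=(2.853, 1.166)
t=5.000: state=(3.641, 1.091)
t=5.250: state=(4.665, 1.103)
t=5.500: state=(5.932, 1.230)
t=5.750: state=(7.365, 1.542)
t=6.000: state=(8.681, 2.182)
t=6.250: state=(9.249, 3.366)
t=6.500: state=(8.322, 5.133)
t=6.750: state=(6.107, 6.792)
t=7.000: state=(3.926, 7.373)
t=7.250: state=(2.526, 6.857)
t=7.500: state=(1.783, 5.829)
t=7.530: state=(1.724, 5.696)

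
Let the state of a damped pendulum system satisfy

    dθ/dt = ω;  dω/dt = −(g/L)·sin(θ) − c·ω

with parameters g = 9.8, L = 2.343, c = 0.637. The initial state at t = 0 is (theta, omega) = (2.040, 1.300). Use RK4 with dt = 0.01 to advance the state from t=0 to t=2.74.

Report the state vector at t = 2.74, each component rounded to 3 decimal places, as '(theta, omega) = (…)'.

(theta, omega) = (-0.860, 1.178)

t=0.000: state=(2.040, 1.300)
step 1 (dt=0.01): k1=(1.300, -4.559), k2=(1.277, -4.532), k3=(1.277, -4.532), k4=(1.255, -4.505); state += dt/6·(k1+2k2+2k3+k4)
t=0.010: state=(2.053, 1.255)
t=0.020: state=(2.065, 1.210)
t=0.030: state=(2.077, 1.166)
continuing one RK4 step at a time; state shown every 10 steps (Δt=0.1):
t=0.100: state=(2.148, 0.870)
t=0.200: state=(2.215, 0.485)
t=0.300: state=(2.246, 0.136)
t=0.400: state=(2.243, -0.188)
t=0.500: state=(2.209, -0.497)
t=0.600: state=(2.144, -0.799)
t=0.700: state=(2.049, -1.100)
t=0.800: state=(1.924, -1.402)
t=0.900: state=(1.769, -1.705)
t=1.000: state=(1.583, -2.002)
t=1.100: state=(1.369, -2.281)
t=1.200: state=(1.128, -2.524)
t=1.300: state=(0.866, -2.708)
t=1.400: state=(0.590, -2.809)
t=1.500: state=(0.308, -2.810)
t=1.600: state=(0.031, -2.704)
t=1.700: state=(-0.230, -2.496)
t=1.800: state=(-0.465, -2.203)
t=1.900: state=(-0.668, -1.848)
t=2.000: state=(-0.834, -1.457)
t=2.100: state=(-0.959, -1.050)
t=2.200: state=(-1.044, -0.643)
t=2.300: state=(-1.088, -0.248)
t=2.400: state=(-1.094, 0.128)
t=2.500: state=(-1.063, 0.477)
t=2.600: state=(-0.999, 0.796)
t=2.700: state=(-0.905, 1.077)
t=2.740: state=(-0.860, 1.178)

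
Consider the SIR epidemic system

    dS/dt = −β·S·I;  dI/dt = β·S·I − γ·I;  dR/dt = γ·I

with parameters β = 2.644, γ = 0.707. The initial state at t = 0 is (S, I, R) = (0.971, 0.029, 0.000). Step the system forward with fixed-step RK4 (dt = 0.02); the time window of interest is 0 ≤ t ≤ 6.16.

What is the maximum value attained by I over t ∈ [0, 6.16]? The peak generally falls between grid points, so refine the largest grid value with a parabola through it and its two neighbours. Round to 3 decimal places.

max I = 0.388

t=0.000: state=(0.971, 0.029, 0.000)
step 1 (dt=0.02): k1=(-0.074, 0.054, 0.021), k2=(-0.076, 0.055, 0.021), k3=(-0.076, 0.055, 0.021), k4=(-0.077, 0.056, 0.021); state += dt/6·(k1+2k2+2k3+k4)
t=0.020: state=(0.969, 0.030, 0.000)
t=0.040: state=(0.968, 0.031, 0.001)
t=0.060: state=(0.966, 0.032, 0.001)
continuing one RK4 step at a time; state shown every 10 steps (Δt=0.2):
t=0.200: state=(0.953, 0.042, 0.005)
t=0.400: state=(0.928, 0.060, 0.012)
t=0.600: state=(0.894, 0.084, 0.022)
t=0.800: state=(0.848, 0.116, 0.036)
t=1.000: state=(0.790, 0.155, 0.055)
t=1.200: state=(0.719, 0.201, 0.080)
t=1.400: state=(0.638, 0.250, 0.112)
t=1.600: state=(0.552, 0.297, 0.151)
t=1.800: state=(0.467, 0.337, 0.196)
t=2.000: state=(0.387, 0.367, 0.246)
t=2.200: state=(0.317, 0.384, 0.299)
t=2.400: state=(0.259, 0.388, 0.354)
t=2.600: state=(0.211, 0.381, 0.408)
t=2.800: state=(0.173, 0.366, 0.461)
t=3.000: state=(0.143, 0.345, 0.511)
t=3.200: state=(0.120, 0.321, 0.558)
t=3.400: state=(0.102, 0.296, 0.602)
t=3.600: state=(0.088, 0.270, 0.642)
t=3.800: state=(0.077, 0.245, 0.678)
t=4.000: state=(0.068, 0.221, 0.711)
t=4.200: state=(0.061, 0.198, 0.741)
t=4.400: state=(0.055, 0.177, 0.767)
t=4.600: state=(0.050, 0.158, 0.791)
t=4.800: state=(0.047, 0.141, 0.812)
t=5.000: state=(0.043, 0.125, 0.831)
t=5.200: state=(0.041, 0.111, 0.848)
t=5.400: state=(0.039, 0.099, 0.863)
t=5.600: state=(0.037, 0.087, 0.876)
t=5.800: state=(0.035, 0.077, 0.888)
t=6.000: state=(0.034, 0.068, 0.898)
t=6.160: state=(0.033, 0.062, 0.905)
largest grid value and its neighbours: I(2.340)=0.38766, I(2.360)=0.38776, I(2.380)=0.38775
parabola through these three points peaks at t≈2.368 with I≈0.38777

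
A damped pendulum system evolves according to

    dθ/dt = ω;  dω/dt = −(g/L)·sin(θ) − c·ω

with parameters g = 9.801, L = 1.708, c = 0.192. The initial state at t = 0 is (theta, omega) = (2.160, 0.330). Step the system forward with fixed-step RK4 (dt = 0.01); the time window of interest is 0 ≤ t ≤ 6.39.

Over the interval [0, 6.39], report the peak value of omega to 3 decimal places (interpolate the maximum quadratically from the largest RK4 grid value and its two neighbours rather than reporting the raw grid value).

t=0.000: state=(2.160, 0.330)
step 1 (dt=0.01): k1=(0.330, -4.834), k2=(0.306, -4.824), k3=(0.306, -4.825), k4=(0.282, -4.815); state += dt/6·(k1+2k2+2k3+k4)
t=0.010: state=(2.163, 0.282)
t=0.020: state=(2.166, 0.234)
t=0.030: state=(2.168, 0.186)
continuing one RK4 step at a time; state shown every 25 steps (Δt=0.25):
t=0.250: state=(2.094, -0.856)
t=0.500: state=(1.725, -2.118)
t=0.750: state=(1.034, -3.372)
t=1.000: state=(0.095, -3.946)
t=1.250: state=(-0.829, -3.253)
t=1.500: state=(-1.470, -1.826)
t=1.750: state=(-1.740, -0.347)
t=2.000: state=(-1.651, 1.053)
t=2.250: state=(-1.218, 2.384)
t=2.500: state=(-0.490, 3.321)
t=2.750: state=(0.356, 3.249)
t=3.000: state=(1.050, 2.183)
t=3.250: state=(1.419, 0.753)
t=3.500: state=(1.427, -0.673)
t=3.750: state=(1.091, -1.979)
t=4.000: state=(0.471, -2.873)
t=4.250: state=(-0.269, -2.872)
t=4.500: state=(-0.887, -1.959)
t=4.750: state=(-1.215, -0.638)
t=5.000: state=(-1.204, 0.716)
t=5.250: state=(-0.871, 1.899)
t=5.500: state=(-0.296, 2.585)
t=5.750: state=(0.349, 2.418)
t=6.000: state=(0.850, 1.499)
t=6.250: state=(1.072, 0.262)
t=6.390: state=(1.060, -0.442)
largest grid value and its neighbours: omega(2.600)=3.43570, omega(2.610)=3.43674, omega(2.620)=3.43582
parabola through these three points peaks at t≈2.610 with omega≈3.43674

max omega = 3.437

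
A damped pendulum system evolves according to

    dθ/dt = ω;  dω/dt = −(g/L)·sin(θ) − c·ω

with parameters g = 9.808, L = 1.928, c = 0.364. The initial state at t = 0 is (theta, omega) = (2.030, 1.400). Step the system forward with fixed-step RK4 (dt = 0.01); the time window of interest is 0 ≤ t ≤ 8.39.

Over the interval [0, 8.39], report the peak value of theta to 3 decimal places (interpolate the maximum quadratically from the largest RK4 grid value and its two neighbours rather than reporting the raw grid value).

max theta = 2.242

t=0.000: state=(2.030, 1.400)
step 1 (dt=0.01): k1=(1.400, -5.070), k2=(1.375, -5.045), k3=(1.375, -5.045), k4=(1.350, -5.020); state += dt/6·(k1+2k2+2k3+k4)
t=0.010: state=(2.044, 1.350)
t=0.020: state=(2.057, 1.300)
t=0.030: state=(2.070, 1.250)
continuing one RK4 step at a time; state shown every 50 steps (Δt=0.5):
t=0.500: state=(2.176, -0.721)
t=1.000: state=(1.303, -2.785)
t=1.500: state=(-0.357, -3.251)
t=2.000: state=(-1.423, -0.832)
t=2.500: state=(-1.209, 1.597)
t=3.000: state=(-0.039, 2.661)
t=3.500: state=(0.969, 1.053)
t=4.000: state=(0.931, -1.128)
t=4.500: state=(0.048, -2.049)
t=5.000: state=(-0.733, -0.808)
t=5.500: state=(-0.677, 0.959)
t=6.000: state=(0.027, 1.557)
t=6.500: state=(0.587, 0.486)
t=7.000: state=(0.468, -0.874)
t=7.500: state=(-0.101, -1.154)
t=8.000: state=(-0.472, -0.207)
t=8.390: state=(-0.380, 0.628)
largest grid value and its neighbours: theta(0.310)=2.24205, theta(0.320)=2.24209, theta(0.330)=2.24174
parabola through these three points peaks at t≈0.316 with theta≈2.24212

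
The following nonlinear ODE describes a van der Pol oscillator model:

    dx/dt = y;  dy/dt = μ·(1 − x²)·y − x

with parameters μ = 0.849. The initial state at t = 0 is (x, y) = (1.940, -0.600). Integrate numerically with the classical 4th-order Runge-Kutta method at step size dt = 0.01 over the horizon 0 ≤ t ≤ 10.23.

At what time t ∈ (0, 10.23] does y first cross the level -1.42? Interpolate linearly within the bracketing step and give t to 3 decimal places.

t=0.000: state=(1.940, -0.600)
step 1 (dt=0.01): k1=(-0.600, -0.532), k2=(-0.603, -0.529), k3=(-0.603, -0.529), k4=(-0.605, -0.526); state += dt/6·(k1+2k2+2k3+k4)
t=0.010: state=(1.934, -0.605)
t=0.020: state=(1.928, -0.611)
t=0.030: state=(1.922, -0.616)
continuing one RK4 step at a time; state shown every 50 steps (Δt=0.5):
t=0.500: state=(1.580, -0.840)
t=1.000: state=(1.083, -1.178)
t=1.220: state=(0.800, -1.412)
next step: t=1.230: state=(0.785, -1.425) — y has crossed -1.42
linear interpolation between t=1.220 (-1.41224) and t=1.230 (-1.42464) → t≈1.226

t = 1.226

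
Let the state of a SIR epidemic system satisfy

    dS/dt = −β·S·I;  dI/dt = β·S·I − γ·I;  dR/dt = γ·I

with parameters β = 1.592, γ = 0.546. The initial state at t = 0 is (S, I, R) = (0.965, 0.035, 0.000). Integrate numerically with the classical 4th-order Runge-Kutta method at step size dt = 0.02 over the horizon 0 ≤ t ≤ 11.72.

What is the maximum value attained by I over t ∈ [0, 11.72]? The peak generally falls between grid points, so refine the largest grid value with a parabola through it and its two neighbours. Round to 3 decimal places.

max I = 0.302

t=0.000: state=(0.965, 0.035, 0.000)
step 1 (dt=0.02): k1=(-0.054, 0.035, 0.019), k2=(-0.054, 0.035, 0.019), k3=(-0.054, 0.035, 0.019), k4=(-0.055, 0.035, 0.019); state += dt/6·(k1+2k2+2k3+k4)
t=0.020: state=(0.964, 0.036, 0.000)
t=0.040: state=(0.963, 0.036, 0.001)
t=0.060: state=(0.962, 0.037, 0.001)
continuing one RK4 step at a time; state shown every 25 steps (Δt=0.5):
t=0.500: state=(0.931, 0.057, 0.012)
t=1.000: state=(0.879, 0.089, 0.032)
t=1.500: state=(0.806, 0.132, 0.062)
t=2.000: state=(0.710, 0.185, 0.105)
t=2.500: state=(0.601, 0.237, 0.163)
t=3.000: state=(0.489, 0.278, 0.233)
t=3.500: state=(0.388, 0.300, 0.313)
t=4.000: state=(0.305, 0.300, 0.395)
t=4.500: state=(0.242, 0.283, 0.475)
t=5.000: state=(0.195, 0.256, 0.549)
t=5.500: state=(0.161, 0.225, 0.614)
t=6.000: state=(0.136, 0.192, 0.671)
t=6.500: state=(0.118, 0.162, 0.720)
t=7.000: state=(0.105, 0.135, 0.760)
t=7.500: state=(0.095, 0.111, 0.794)
t=8.000: state=(0.088, 0.091, 0.821)
t=8.500: state=(0.083, 0.074, 0.843)
t=9.000: state=(0.078, 0.060, 0.862)
t=9.500: state=(0.075, 0.049, 0.876)
t=10.000: state=(0.072, 0.039, 0.888)
t=10.500: state=(0.070, 0.032, 0.898)
t=11.000: state=(0.069, 0.025, 0.906)
t=11.500: state=(0.068, 0.020, 0.912)
t=11.720: state=(0.067, 0.019, 0.914)
largest grid value and its neighbours: I(3.740)=0.30223, I(3.760)=0.30224, I(3.780)=0.30222
parabola through these three points peaks at t≈3.757 with I≈0.30224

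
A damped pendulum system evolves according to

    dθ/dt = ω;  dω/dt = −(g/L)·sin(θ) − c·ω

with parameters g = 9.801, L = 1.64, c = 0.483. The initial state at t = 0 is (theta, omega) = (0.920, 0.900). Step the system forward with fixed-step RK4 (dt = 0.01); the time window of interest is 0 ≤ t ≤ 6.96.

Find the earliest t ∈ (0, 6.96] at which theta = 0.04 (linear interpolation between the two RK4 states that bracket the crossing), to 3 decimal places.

t = 0.888

t=0.000: state=(0.920, 0.900)
step 1 (dt=0.01): k1=(0.900, -5.189), k2=(0.874, -5.193), k3=(0.874, -5.193), k4=(0.848, -5.196); state += dt/6·(k1+2k2+2k3+k4)
t=0.010: state=(0.929, 0.848)
t=0.020: state=(0.937, 0.796)
t=0.030: state=(0.945, 0.744)
continuing one RK4 step at a time; state shown every 25 steps (Δt=0.25):
t=0.250: state=(0.984, -0.370)
t=0.500: state=(0.753, -1.418)
t=0.750: state=(0.316, -1.977)
t=0.880: state=(0.056, -1.994)
next step: t=0.890: state=(0.036, -1.987) — theta has crossed 0.04
linear interpolation between t=0.880 (0.05568) and t=0.890 (0.03577) → t≈0.888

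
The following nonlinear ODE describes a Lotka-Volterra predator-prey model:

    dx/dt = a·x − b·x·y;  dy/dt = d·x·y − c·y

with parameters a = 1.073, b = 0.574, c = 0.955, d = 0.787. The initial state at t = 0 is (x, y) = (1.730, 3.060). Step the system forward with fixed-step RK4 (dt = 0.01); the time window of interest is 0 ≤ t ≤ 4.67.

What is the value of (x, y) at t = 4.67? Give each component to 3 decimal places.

t=0.000: state=(1.730, 3.060)
step 1 (dt=0.01): k1=(-1.182, 1.244), k2=(-1.184, 1.232), k3=(-1.184, 1.232), k4=(-1.186, 1.220); state += dt/6·(k1+2k2+2k3+k4)
t=0.010: state=(1.718, 3.072)
t=0.020: state=(1.706, 3.084)
t=0.030: state=(1.694, 3.096)
continuing one RK4 step at a time; state shown every 20 steps (Δt=0.2):
t=0.200: state=(1.490, 3.257)
t=0.400: state=(1.263, 3.341)
t=0.600: state=(1.068, 3.314)
t=0.800: state=(0.910, 3.198)
t=1.000: state=(0.789, 3.018)
t=1.200: state=(0.700, 2.802)
t=1.400: state=(0.637, 2.571)
t=1.600: state=(0.596, 2.340)
t=1.800: state=(0.572, 2.119)
t=2.000: state=(0.562, 1.913)
t=2.200: state=(0.566, 1.727)
t=2.400: state=(0.580, 1.561)
t=2.600: state=(0.607, 1.416)
t=2.800: state=(0.644, 1.290)
t=3.000: state=(0.692, 1.184)
t=3.200: state=(0.753, 1.096)
t=3.400: state=(0.826, 1.025)
t=3.600: state=(0.913, 0.971)
t=3.800: state=(1.015, 0.933)
t=4.000: state=(1.132, 0.913)
t=4.200: state=(1.263, 0.910)
t=4.400: state=(1.409, 0.928)
t=4.600: state=(1.567, 0.969)
t=4.670: state=(1.624, 0.989)

(x, y) = (1.624, 0.989)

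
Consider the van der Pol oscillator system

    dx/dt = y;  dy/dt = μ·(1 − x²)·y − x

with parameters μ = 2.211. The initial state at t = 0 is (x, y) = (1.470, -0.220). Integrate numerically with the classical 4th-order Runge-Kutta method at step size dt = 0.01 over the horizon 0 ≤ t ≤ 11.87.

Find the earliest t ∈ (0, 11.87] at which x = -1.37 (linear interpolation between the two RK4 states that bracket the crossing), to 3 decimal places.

t=0.000: state=(1.470, -0.220)
step 1 (dt=0.01): k1=(-0.220, -0.905), k2=(-0.225, -0.894), k3=(-0.224, -0.894), k4=(-0.229, -0.883); state += dt/6·(k1+2k2+2k3+k4)
t=0.010: state=(1.468, -0.229)
t=0.020: state=(1.465, -0.238)
t=0.030: state=(1.463, -0.246)
continuing one RK4 step at a time; state shown every 50 steps (Δt=0.5):
t=0.500: state=(1.275, -0.531)
t=1.000: state=(0.927, -0.918)
t=1.500: state=(0.218, -2.219)
t=1.960: state=(-1.341, -3.655)
next step: t=1.970: state=(-1.377, -3.573) — x has crossed -1.37
linear interpolation between t=1.960 (-1.34124) and t=1.970 (-1.37739) → t≈1.968

t = 1.968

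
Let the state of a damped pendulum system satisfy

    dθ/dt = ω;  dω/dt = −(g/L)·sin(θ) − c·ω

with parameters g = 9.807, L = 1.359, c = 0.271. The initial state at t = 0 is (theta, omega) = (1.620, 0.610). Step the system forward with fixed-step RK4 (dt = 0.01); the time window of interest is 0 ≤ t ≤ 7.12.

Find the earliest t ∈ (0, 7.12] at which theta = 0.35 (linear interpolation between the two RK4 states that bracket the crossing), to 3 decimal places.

t=0.000: state=(1.620, 0.610)
step 1 (dt=0.01): k1=(0.610, -7.373), k2=(0.573, -7.362), k3=(0.573, -7.362), k4=(0.536, -7.351); state += dt/6·(k1+2k2+2k3+k4)
t=0.010: state=(1.626, 0.536)
t=0.020: state=(1.631, 0.463)
t=0.030: state=(1.635, 0.390)
continuing one RK4 step at a time; state shown every 25 steps (Δt=0.25):
t=0.250: state=(1.547, -1.172)
t=0.500: state=(1.048, -2.770)
t=0.710: state=(0.368, -3.568)
next step: t=0.720: state=(0.332, -3.583) — theta has crossed 0.35
linear interpolation between t=0.710 (0.36790) and t=0.720 (0.33214) → t≈0.715

t = 0.715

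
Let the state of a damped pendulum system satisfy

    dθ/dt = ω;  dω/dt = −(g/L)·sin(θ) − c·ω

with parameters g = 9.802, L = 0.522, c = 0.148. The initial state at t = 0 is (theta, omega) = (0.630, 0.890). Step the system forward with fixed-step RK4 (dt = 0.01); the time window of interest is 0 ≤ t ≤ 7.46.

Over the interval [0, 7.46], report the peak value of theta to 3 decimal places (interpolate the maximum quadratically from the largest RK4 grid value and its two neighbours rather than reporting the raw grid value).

t=0.000: state=(0.630, 0.890)
step 1 (dt=0.01): k1=(0.890, -11.195), k2=(0.834, -11.254), k3=(0.834, -11.249), k4=(0.778, -11.304); state += dt/6·(k1+2k2+2k3+k4)
t=0.010: state=(0.638, 0.777)
t=0.020: state=(0.646, 0.664)
t=0.030: state=(0.652, 0.550)
continuing one RK4 step at a time; state shown every 25 steps (Δt=0.25):
t=0.250: state=(0.500, -1.826)
t=0.500: state=(-0.124, -2.679)
t=0.750: state=(-0.600, -0.789)
t=1.000: state=(-0.462, 1.781)
t=1.250: state=(0.134, 2.520)
t=1.500: state=(0.572, 0.674)
t=1.750: state=(0.423, -1.751)
t=2.000: state=(-0.147, -2.362)
t=2.250: state=(-0.547, -0.549)
t=2.500: state=(-0.383, 1.729)
t=2.750: state=(0.163, 2.204)
t=3.000: state=(0.522, 0.417)
t=3.250: state=(0.343, -1.711)
t=3.500: state=(-0.179, -2.048)
t=3.750: state=(-0.498, -0.284)
t=4.000: state=(-0.303, 1.694)
t=4.250: state=(0.195, 1.891)
t=4.500: state=(0.475, 0.150)
t=4.750: state=(0.263, -1.675)
t=5.000: state=(-0.210, -1.734)
t=5.250: state=(-0.450, -0.020)
t=5.500: state=(-0.224, 1.652)
t=5.750: state=(0.224, 1.578)
t=6.000: state=(0.426, -0.106)
t=6.250: state=(0.186, -1.623)
t=6.500: state=(-0.237, -1.422)
t=6.750: state=(-0.400, 0.225)
t=7.000: state=(-0.149, 1.586)
t=7.250: state=(0.247, 1.267)
t=7.460: state=(0.382, -0.060)
largest grid value and its neighbours: theta(0.070)=0.66437, theta(0.080)=0.66467, theta(0.090)=0.66381
parabola through these three points peaks at t≈0.078 with theta≈0.66470

max theta = 0.665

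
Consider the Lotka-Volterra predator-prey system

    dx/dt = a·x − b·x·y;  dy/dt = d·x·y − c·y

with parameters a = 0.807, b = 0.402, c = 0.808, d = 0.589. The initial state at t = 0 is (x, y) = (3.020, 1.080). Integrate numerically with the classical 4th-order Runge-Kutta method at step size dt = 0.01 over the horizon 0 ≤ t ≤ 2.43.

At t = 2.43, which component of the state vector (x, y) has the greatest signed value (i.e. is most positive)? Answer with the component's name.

t=0.000: state=(3.020, 1.080)
step 1 (dt=0.01): k1=(1.126, 1.048), k2=(1.122, 1.057), k3=(1.122, 1.057), k4=(1.117, 1.066); state += dt/6·(k1+2k2+2k3+k4)
t=0.010: state=(3.031, 1.091)
t=0.020: state=(3.042, 1.101)
t=0.030: state=(3.053, 1.112)
continuing one RK4 step at a time; state shown every 10 steps (Δt=0.1):
t=0.100: state=(3.128, 1.194)
t=0.200: state=(3.223, 1.328)
t=0.300: state=(3.302, 1.484)
t=0.400: state=(3.361, 1.666)
t=0.500: state=(3.393, 1.875)
t=0.600: state=(3.395, 2.113)
t=0.700: state=(3.363, 2.379)
t=0.800: state=(3.294, 2.670)
t=0.900: state=(3.188, 2.981)
t=1.000: state=(3.046, 3.304)
t=1.100: state=(2.872, 3.628)
t=1.200: state=(2.674, 3.941)
t=1.300: state=(2.460, 4.229)
t=1.400: state=(2.238, 4.479)
t=1.500: state=(2.018, 4.683)
t=1.600: state=(1.806, 4.834)
t=1.700: state=(1.609, 4.930)
t=1.800: state=(1.429, 4.972)
t=1.900: state=(1.268, 4.965)
t=2.000: state=(1.127, 4.914)
t=2.100: state=(1.004, 4.826)
t=2.200: state=(0.899, 4.707)
t=2.300: state=(0.809, 4.566)
t=2.400: state=(0.732, 4.406)
t=2.430: state=(0.711, 4.356)
compare at T: x=0.711, y=4.356

largest component: y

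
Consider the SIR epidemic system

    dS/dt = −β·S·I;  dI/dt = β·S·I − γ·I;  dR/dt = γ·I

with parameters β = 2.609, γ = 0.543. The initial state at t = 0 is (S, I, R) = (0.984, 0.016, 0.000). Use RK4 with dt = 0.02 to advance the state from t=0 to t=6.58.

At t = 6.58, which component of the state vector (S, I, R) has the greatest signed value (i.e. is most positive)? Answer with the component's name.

t=0.000: state=(0.984, 0.016, 0.000)
step 1 (dt=0.02): k1=(-0.041, 0.032, 0.009), k2=(-0.042, 0.033, 0.009), k3=(-0.042, 0.033, 0.009), k4=(-0.043, 0.034, 0.009); state += dt/6·(k1+2k2+2k3+k4)
t=0.020: state=(0.983, 0.017, 0.000)
t=0.040: state=(0.982, 0.017, 0.000)
t=0.060: state=(0.981, 0.018, 0.001)
continuing one RK4 step at a time; state shown every 25 steps (Δt=0.5):
t=0.500: state=(0.949, 0.043, 0.007)
t=1.000: state=(0.865, 0.108, 0.027)
t=1.500: state=(0.697, 0.231, 0.072)
t=2.000: state=(0.468, 0.377, 0.155)
t=2.500: state=(0.268, 0.461, 0.271)
t=3.000: state=(0.146, 0.457, 0.397)
t=3.500: state=(0.083, 0.403, 0.514)
t=4.000: state=(0.051, 0.334, 0.614)
t=4.500: state=(0.035, 0.269, 0.696)
t=5.000: state=(0.025, 0.213, 0.761)
t=5.500: state=(0.020, 0.167, 0.813)
t=6.000: state=(0.016, 0.131, 0.853)
t=6.500: state=(0.014, 0.102, 0.884)
t=6.580: state=(0.014, 0.098, 0.889)
compare at T: S=0.014, I=0.098, R=0.889

largest component: R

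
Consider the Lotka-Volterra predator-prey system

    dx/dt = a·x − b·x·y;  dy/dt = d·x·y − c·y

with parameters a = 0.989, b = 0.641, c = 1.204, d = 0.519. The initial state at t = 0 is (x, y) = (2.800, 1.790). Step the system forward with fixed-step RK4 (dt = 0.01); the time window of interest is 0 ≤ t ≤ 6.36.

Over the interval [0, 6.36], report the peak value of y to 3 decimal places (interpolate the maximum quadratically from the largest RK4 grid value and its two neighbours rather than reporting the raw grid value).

t=0.000: state=(2.800, 1.790)
step 1 (dt=0.01): k1=(-0.443, 0.446), k2=(-0.447, 0.445), k3=(-0.447, 0.445), k4=(-0.451, 0.443); state += dt/6·(k1+2k2+2k3+k4)
t=0.010: state=(2.796, 1.794)
t=0.020: state=(2.791, 1.799)
t=0.030: state=(2.786, 1.803)
continuing one RK4 step at a time; state shown every 25 steps (Δt=0.25):
t=0.250: state=(2.669, 1.890)
t=0.500: state=(2.510, 1.957)
t=0.750: state=(2.342, 1.984)
t=1.000: state=(2.184, 1.969)
t=1.250: state=(2.047, 1.917)
t=1.500: state=(1.940, 1.837)
t=1.750: state=(1.864, 1.740)
t=2.000: state=(1.822, 1.635)
t=2.250: state=(1.810, 1.531)
t=2.500: state=(1.828, 1.434)
t=2.750: state=(1.873, 1.349)
t=3.000: state=(1.944, 1.279)
t=3.250: state=(2.037, 1.225)
t=3.500: state=(2.150, 1.189)
t=3.750: state=(2.279, 1.173)
t=4.000: state=(2.419, 1.177)
t=4.250: state=(2.560, 1.203)
t=4.500: state=(2.693, 1.253)
t=4.750: state=(2.806, 1.325)
t=5.000: state=(2.885, 1.419)
t=5.250: state=(2.917, 1.531)
t=5.500: state=(2.894, 1.653)
t=5.750: state=(2.816, 1.773)
t=6.000: state=(2.691, 1.876)
t=6.250: state=(2.535, 1.949)
t=6.360: state=(2.462, 1.969)
largest grid value and its neighbours: y(0.770)=1.98477, y(0.780)=1.98483, y(0.790)=1.98482
parabola through these three points peaks at t≈0.784 with y≈1.98483

max y = 1.985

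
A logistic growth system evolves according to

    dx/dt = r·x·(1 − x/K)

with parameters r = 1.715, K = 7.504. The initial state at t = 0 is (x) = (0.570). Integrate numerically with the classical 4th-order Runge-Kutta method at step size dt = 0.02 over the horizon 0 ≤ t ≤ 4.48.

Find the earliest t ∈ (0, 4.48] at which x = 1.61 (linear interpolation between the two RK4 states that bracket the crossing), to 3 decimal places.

t=0.000: state=(0.570)
step 1 (dt=0.02): k1=(0.903), k2=(0.916), k3=(0.917), k4=(0.930); state += dt/6·(k1+2k2+2k3+k4)
t=0.020: state=(0.588)
t=0.040: state=(0.607)
t=0.060: state=(0.627)
continuing one RK4 step at a time; state shown every 10 steps (Δt=0.2):
t=0.200: state=(0.779)
t=0.400: state=(1.053)
t=0.600: state=(1.403)
t=0.700: state=(1.610)
next step: t=0.720: state=(1.653) — x has crossed 1.61
linear interpolation between t=0.700 (1.60955) and t=0.720 (1.65334) → t≈0.700

t = 0.700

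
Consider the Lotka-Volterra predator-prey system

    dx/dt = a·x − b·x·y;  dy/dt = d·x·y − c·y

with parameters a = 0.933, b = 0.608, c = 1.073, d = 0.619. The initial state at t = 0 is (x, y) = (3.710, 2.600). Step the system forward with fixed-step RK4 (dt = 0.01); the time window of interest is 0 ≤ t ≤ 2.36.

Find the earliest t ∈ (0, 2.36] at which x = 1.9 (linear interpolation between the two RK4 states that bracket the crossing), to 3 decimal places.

t=0.000: state=(3.710, 2.600)
step 1 (dt=0.01): k1=(-2.403, 3.181), k2=(-2.431, 3.181), k3=(-2.431, 3.181), k4=(-2.459, 3.180); state += dt/6·(k1+2k2+2k3+k4)
t=0.010: state=(3.686, 2.632)
t=0.020: state=(3.661, 2.664)
t=0.030: state=(3.635, 2.695)
continuing one RK4 step at a time; state shown every 10 steps (Δt=0.1):
t=0.100: state=(3.444, 2.915)
t=0.200: state=(3.138, 3.211)
t=0.300: state=(2.811, 3.467)
t=0.400: state=(2.484, 3.669)
t=0.500: state=(2.171, 3.806)
t=0.590: state=(1.914, 3.871)
next step: t=0.600: state=(1.887, 3.875) — x has crossed 1.9
linear interpolation between t=0.590 (1.91379) and t=0.600 (1.88676) → t≈0.595

t = 0.595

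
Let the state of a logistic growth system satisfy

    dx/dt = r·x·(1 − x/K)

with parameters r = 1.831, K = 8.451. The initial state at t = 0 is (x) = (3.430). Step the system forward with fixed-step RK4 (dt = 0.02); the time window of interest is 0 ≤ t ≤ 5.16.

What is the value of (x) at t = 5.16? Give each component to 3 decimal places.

(x) = (8.450)

t=0.000: state=(3.430)
step 1 (dt=0.02): k1=(3.731), k2=(3.744), k3=(3.744), k4=(3.756); state += dt/6·(k1+2k2+2k3+k4)
t=0.020: state=(3.505)
t=0.040: state=(3.580)
t=0.060: state=(3.656)
continuing one RK4 step at a time; state shown every 10 steps (Δt=0.2):
t=0.200: state=(4.194)
t=0.400: state=(4.960)
t=0.600: state=(5.680)
t=0.800: state=(6.315)
t=1.000: state=(6.845)
t=1.200: state=(7.269)
t=1.400: state=(7.595)
t=1.600: state=(7.838)
t=1.800: state=(8.016)
t=2.000: state=(8.145)
t=2.200: state=(8.236)
t=2.400: state=(8.301)
t=2.600: state=(8.346)
t=2.800: state=(8.378)
t=3.000: state=(8.400)
t=3.200: state=(8.416)
t=3.400: state=(8.427)
t=3.600: state=(8.434)
t=3.800: state=(8.439)
t=4.000: state=(8.443)
t=4.200: state=(8.445)
t=4.400: state=(8.447)
t=4.600: state=(8.448)
t=4.800: state=(8.449)
t=5.000: state=(8.450)
t=5.160: state=(8.450)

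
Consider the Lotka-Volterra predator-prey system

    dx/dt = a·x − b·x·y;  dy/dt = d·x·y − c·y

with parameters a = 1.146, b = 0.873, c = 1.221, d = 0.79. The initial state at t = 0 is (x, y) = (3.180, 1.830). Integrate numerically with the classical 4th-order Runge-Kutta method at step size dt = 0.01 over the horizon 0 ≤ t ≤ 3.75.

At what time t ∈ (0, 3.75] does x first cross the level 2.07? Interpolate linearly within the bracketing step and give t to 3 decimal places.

t=0.000: state=(3.180, 1.830)
step 1 (dt=0.01): k1=(-1.436, 2.363), k2=(-1.466, 2.368), k3=(-1.466, 2.368), k4=(-1.495, 2.372); state += dt/6·(k1+2k2+2k3+k4)
t=0.010: state=(3.165, 1.854)
t=0.020: state=(3.150, 1.877)
t=0.030: state=(3.134, 1.901)
continuing one RK4 step at a time; state shown every 20 steps (Δt=0.2):
t=0.200: state=(2.787, 2.303)
t=0.400: state=(2.262, 2.690)
t=0.470: state=(2.073, 2.784)
next step: t=0.480: state=(2.046, 2.795) — x has crossed 2.07
linear interpolation between t=0.470 (2.07298) and t=0.480 (2.04642) → t≈0.471

t = 0.471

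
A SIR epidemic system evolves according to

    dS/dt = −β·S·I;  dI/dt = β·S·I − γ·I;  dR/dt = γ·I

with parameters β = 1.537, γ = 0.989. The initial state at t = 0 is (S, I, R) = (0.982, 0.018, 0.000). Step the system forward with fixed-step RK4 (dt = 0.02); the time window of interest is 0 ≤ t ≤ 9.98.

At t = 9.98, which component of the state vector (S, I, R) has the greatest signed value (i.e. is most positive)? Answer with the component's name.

largest component: R

t=0.000: state=(0.982, 0.018, 0.000)
step 1 (dt=0.02): k1=(-0.027, 0.009, 0.018), k2=(-0.027, 0.009, 0.018), k3=(-0.027, 0.009, 0.018), k4=(-0.027, 0.009, 0.018); state += dt/6·(k1+2k2+2k3+k4)
t=0.020: state=(0.981, 0.018, 0.000)
t=0.040: state=(0.981, 0.018, 0.001)
t=0.060: state=(0.980, 0.019, 0.001)
continuing one RK4 step at a time; state shown every 25 steps (Δt=0.5):
t=0.500: state=(0.967, 0.023, 0.010)
t=1.000: state=(0.947, 0.030, 0.023)
t=1.500: state=(0.923, 0.037, 0.040)
t=2.000: state=(0.895, 0.045, 0.060)
t=2.500: state=(0.861, 0.054, 0.085)
t=3.000: state=(0.823, 0.063, 0.114)
t=3.500: state=(0.781, 0.072, 0.147)
t=4.000: state=(0.738, 0.078, 0.184)
t=4.500: state=(0.693, 0.083, 0.224)
t=5.000: state=(0.650, 0.084, 0.266)
t=5.500: state=(0.609, 0.084, 0.307)
t=6.000: state=(0.572, 0.080, 0.348)
t=6.500: state=(0.539, 0.075, 0.386)
t=7.000: state=(0.510, 0.068, 0.422)
t=7.500: state=(0.485, 0.061, 0.454)
t=8.000: state=(0.464, 0.054, 0.482)
t=8.500: state=(0.447, 0.046, 0.507)
t=9.000: state=(0.432, 0.040, 0.528)
t=9.500: state=(0.420, 0.034, 0.546)
t=9.980: state=(0.411, 0.028, 0.561)
compare at T: S=0.411, I=0.028, R=0.561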